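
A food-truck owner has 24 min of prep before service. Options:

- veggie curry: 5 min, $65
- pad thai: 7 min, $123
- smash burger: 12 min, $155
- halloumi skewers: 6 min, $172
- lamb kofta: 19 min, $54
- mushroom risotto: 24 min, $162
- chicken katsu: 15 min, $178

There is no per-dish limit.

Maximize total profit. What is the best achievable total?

688

Taking 4×halloumi skewers: 24 min used, 688 in profit.
Nothing else within 24 min beats 688.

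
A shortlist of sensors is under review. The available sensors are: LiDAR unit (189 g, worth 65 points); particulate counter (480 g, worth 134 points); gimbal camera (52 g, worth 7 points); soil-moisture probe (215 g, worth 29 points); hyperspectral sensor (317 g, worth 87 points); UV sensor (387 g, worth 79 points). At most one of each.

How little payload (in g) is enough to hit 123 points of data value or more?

480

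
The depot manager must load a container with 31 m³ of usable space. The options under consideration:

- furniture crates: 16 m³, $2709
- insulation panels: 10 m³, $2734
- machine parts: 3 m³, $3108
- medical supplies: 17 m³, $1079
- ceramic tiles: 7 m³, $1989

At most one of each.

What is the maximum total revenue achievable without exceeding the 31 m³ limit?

8551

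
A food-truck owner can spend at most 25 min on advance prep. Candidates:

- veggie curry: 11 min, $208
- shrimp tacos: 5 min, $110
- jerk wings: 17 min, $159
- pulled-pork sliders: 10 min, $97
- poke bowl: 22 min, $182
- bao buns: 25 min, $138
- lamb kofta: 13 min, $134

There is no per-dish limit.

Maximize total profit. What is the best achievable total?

550

5×shrimp tacos uses 25 of the 25 min and totals 550.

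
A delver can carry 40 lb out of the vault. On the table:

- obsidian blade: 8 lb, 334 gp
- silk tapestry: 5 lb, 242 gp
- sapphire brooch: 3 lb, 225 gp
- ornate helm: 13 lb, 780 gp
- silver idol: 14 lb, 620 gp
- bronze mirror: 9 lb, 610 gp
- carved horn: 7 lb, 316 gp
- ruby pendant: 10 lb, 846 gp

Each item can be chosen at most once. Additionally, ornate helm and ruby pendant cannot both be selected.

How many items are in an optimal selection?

4

Optimal total is 2392.
silver idol + bronze mirror + carved horn + ruby pendant hits 2392 at 40 lb.
All optima have 4 items.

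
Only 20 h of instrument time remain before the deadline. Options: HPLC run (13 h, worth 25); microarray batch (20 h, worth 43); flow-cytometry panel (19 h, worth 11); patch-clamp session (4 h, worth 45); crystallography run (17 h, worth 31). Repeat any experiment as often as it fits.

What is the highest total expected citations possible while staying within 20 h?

Best packing: 5×patch-clamp session — 20 h, 225 total.
That's the maximum — no swap from here does better than 225.

225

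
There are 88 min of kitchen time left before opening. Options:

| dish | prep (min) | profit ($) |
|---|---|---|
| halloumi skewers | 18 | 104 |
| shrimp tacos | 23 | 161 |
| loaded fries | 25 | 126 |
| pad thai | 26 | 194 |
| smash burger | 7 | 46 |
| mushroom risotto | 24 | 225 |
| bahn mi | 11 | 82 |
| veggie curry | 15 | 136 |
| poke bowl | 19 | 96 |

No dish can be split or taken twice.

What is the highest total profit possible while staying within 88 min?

716

The ratio heuristic lands on pad thai + smash burger + mushroom risotto + bahn mi + veggie curry (683) but leaves 5 min idle.
Dropping smash burger and bahn mi frees 18 min; slotting in shrimp tacos (23 min) lifts the total to 716 at 88 min.
Runner-up pad thai + smash burger + mushroom risotto + bahn mi + veggie curry tops out at 683.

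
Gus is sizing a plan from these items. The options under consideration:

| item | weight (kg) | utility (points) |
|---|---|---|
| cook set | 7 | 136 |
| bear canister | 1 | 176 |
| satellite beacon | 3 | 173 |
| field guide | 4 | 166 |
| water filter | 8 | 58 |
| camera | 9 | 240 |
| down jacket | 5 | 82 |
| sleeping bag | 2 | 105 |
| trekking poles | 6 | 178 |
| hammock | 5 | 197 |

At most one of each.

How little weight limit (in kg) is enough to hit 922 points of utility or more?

21

Minimise kg subject to total utility ≥ 922.
Taking bear canister + satellite beacon + field guide + sleeping bag + trekking poles + hammock gives 995 (≥ 922) for 21 kg.
Any bundle with less than 21 kg falls short of 922.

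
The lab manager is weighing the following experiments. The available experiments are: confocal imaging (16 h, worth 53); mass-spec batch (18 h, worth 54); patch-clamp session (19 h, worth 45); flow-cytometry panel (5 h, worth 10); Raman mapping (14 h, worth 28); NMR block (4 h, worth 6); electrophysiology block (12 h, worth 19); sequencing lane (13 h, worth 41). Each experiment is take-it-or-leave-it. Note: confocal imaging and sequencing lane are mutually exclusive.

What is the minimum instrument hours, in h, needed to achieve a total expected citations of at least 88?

Look for the lowest-instrument combination reaching 88.
mass-spec batch + sequencing lane reaches 95 using 31 h.
Below 31 h the best achievable stays under 88.

31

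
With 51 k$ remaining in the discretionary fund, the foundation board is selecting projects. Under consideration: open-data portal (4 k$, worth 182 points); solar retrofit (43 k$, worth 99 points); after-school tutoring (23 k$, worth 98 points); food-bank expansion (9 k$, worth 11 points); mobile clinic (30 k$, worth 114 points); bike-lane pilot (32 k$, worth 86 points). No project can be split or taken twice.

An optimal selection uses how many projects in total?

Optimal total is 307.
open-data portal + food-bank expansion + mobile clinic hits 307 at 43 k$.
Any selection reaching 307 contains exactly 3 projects.

3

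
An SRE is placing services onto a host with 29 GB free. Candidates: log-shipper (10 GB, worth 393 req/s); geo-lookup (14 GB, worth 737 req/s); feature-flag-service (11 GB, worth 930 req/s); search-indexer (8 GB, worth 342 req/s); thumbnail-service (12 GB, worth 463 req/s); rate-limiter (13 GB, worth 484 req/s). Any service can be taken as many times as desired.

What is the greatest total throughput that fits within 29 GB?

1860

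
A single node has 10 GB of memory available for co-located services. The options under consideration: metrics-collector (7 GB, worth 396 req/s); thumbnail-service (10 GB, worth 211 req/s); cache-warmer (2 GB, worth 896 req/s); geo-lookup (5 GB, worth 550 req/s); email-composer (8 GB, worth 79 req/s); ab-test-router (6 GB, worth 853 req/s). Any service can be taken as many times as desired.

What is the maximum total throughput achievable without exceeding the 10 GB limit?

Best packing: 5×cache-warmer — 10 GB, 4480 total.
That's the maximum — no swap from here does better than 4480.

4480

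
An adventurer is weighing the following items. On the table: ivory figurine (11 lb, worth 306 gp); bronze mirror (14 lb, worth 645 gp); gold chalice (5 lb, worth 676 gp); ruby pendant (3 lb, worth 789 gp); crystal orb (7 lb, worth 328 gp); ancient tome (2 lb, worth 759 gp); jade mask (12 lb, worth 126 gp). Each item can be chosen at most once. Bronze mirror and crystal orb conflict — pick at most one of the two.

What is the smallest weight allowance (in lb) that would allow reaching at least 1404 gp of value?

5

Look for the lowest-weight combination reaching 1404.
Taking ruby pendant + ancient tome gives 1548 (≥ 1404) for 5 lb.
Below 5 lb the best achievable stays under 1404.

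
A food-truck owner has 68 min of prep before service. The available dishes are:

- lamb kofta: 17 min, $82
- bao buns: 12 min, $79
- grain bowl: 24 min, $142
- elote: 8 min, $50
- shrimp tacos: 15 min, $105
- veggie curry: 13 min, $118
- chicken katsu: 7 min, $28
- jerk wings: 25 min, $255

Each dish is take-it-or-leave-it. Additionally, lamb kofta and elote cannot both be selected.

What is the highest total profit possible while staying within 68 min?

The ratio ordering already packs tightly: bao buns + shrimp tacos + veggie curry + jerk wings, 65 min, 557.

557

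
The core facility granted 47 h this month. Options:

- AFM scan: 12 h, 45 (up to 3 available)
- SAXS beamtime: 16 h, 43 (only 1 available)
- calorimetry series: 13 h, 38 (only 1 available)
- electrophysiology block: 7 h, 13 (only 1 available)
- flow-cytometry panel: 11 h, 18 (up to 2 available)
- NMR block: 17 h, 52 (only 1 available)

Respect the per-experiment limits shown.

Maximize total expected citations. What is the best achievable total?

Filling by ratio: 3×AFM scan + electrophysiology block for 148, with 4 h left unused.
Replace electrophysiology block with flow-cytometry panel: the trade gains 5 net, giving 153 at 47 h.
No other feasible combination exceeds 153.

153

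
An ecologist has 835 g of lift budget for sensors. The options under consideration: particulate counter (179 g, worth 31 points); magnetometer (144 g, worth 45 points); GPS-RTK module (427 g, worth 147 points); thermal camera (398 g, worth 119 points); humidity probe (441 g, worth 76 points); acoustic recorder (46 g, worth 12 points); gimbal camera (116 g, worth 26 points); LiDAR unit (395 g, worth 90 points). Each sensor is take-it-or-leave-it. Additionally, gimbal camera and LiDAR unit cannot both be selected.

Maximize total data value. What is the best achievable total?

266

Ranking by ratio (data value/g): GPS-RTK module 0.34, magnetometer 0.31, thermal camera 0.30.
Filling by ratio: magnetometer + GPS-RTK module + acoustic recorder + gimbal camera for 230, with 102 g left unused.
Dropping magnetometer and acoustic recorder and gimbal camera frees 306 g; slotting in thermal camera (398 g) lifts the total to 266 at 825 g.
Next best is GPS-RTK module + LiDAR unit at 237 (822 g) — short by 29.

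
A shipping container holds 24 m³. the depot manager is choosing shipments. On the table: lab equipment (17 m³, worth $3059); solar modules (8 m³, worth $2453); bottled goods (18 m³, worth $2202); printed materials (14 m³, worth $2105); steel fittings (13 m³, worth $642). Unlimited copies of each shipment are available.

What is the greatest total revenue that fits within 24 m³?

Ranking by ratio (revenue/m³): solar modules 306.62, lab equipment 179.94, printed materials 150.36, bottled goods 122.33.
Best packing: 3×solar modules — 24 m³, 7359 total.
Nothing else within 24 m³ beats 7359.

7359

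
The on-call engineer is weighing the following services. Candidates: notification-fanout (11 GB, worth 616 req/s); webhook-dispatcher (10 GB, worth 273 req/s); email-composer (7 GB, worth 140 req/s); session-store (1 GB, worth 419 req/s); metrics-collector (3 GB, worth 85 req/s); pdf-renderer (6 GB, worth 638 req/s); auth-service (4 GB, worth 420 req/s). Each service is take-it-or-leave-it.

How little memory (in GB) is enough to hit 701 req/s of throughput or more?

5

Look for the lowest-memory combination reaching 701.
session-store + auth-service reaches 839 using 5 GB.
Any bundle with less than 5 GB falls short of 701.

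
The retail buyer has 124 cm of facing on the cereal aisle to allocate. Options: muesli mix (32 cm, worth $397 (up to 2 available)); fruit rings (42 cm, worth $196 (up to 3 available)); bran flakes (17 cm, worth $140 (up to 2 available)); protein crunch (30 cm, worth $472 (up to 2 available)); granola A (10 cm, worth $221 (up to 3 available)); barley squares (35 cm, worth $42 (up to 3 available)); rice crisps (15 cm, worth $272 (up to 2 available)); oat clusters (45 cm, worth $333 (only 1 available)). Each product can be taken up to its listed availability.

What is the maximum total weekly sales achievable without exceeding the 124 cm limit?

2151

Taking 2×protein crunch + 3×granola A + 2×rice crisps: 120 cm used, 2151 in weekly sales.
No other feasible combination exceeds 2151.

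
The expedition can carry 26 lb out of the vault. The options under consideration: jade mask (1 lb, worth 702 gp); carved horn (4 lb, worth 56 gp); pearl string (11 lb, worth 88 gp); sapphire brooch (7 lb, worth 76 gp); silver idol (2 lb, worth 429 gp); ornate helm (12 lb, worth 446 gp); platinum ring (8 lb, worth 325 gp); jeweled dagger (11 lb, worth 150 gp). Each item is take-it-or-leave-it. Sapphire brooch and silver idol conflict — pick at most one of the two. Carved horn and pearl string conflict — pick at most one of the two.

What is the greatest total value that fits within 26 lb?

Taking jade mask + silver idol + ornate helm + platinum ring: 23 lb used, 1902 in value.
Runner-up jade mask + silver idol + ornate helm + jeweled dagger tops out at 1727.

1902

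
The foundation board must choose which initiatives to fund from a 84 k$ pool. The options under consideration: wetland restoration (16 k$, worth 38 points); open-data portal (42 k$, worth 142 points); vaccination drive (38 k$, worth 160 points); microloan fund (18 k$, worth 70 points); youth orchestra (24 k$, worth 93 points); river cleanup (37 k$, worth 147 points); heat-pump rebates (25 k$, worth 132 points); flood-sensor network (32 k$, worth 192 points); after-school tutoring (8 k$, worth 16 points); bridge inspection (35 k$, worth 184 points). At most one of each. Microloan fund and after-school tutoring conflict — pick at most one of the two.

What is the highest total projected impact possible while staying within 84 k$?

Best packing: youth orchestra + heat-pump rebates + flood-sensor network — 81 k$, 417 total.

417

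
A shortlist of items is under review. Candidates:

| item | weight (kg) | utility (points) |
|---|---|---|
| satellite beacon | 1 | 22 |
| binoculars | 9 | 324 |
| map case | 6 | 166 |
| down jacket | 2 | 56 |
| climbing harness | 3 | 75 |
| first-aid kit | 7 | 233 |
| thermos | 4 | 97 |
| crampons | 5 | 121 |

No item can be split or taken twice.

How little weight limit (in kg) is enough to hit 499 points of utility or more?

Need the lightest bundle worth ≥ 499.
Taking satellite beacon + binoculars + map case gives 512 (≥ 499) for 16 kg.
No combination under 16 kg hits 499.

16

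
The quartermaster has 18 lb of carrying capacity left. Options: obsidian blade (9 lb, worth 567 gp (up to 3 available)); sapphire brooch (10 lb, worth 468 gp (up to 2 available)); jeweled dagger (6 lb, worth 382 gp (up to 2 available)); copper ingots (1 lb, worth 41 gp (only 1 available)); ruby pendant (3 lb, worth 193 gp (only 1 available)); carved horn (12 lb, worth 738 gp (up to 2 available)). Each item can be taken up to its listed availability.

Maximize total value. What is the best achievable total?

1142

Density check — ruby pendant 64.33, jeweled dagger 63.67, obsidian blade 63.00 are the best per lb.
Taking the top-ratio items first gives 2×jeweled dagger + copper ingots + ruby pendant for 998 (16 lb).
The 7 lb tied up in jeweled dagger and copper ingots is better spent on obsidian blade — total rises to 1142 (18 lb).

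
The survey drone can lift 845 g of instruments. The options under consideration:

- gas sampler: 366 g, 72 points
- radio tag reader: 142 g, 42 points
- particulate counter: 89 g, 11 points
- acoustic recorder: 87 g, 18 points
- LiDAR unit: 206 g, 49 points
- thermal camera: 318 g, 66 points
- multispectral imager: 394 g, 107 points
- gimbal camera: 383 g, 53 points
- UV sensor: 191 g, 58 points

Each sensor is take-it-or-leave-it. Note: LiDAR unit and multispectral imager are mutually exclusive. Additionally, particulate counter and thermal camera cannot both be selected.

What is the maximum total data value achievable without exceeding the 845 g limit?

Density check — UV sensor 0.30, radio tag reader 0.30, multispectral imager 0.27, LiDAR unit 0.24 are the best per g.
Taking radio tag reader + acoustic recorder + multispectral imager + UV sensor: 814 g used, 225 in data value.

225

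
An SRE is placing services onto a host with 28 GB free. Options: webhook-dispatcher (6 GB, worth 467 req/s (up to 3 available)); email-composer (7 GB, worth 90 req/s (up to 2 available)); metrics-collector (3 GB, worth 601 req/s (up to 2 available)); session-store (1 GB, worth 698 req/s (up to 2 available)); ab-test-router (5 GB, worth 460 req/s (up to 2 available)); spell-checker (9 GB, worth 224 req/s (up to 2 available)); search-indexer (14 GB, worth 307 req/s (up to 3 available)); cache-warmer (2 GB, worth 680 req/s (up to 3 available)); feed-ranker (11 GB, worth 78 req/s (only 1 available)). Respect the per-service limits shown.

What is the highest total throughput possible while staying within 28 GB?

The ratio heuristic lands on 2×metrics-collector + 2×session-store + 2×ab-test-router + 3×cache-warmer (5558) but leaves 4 GB idle.
The 10 GB tied up in 2×ab-test-router is better spent on 2×webhook-dispatcher — total rises to 5572 (26 GB).

5572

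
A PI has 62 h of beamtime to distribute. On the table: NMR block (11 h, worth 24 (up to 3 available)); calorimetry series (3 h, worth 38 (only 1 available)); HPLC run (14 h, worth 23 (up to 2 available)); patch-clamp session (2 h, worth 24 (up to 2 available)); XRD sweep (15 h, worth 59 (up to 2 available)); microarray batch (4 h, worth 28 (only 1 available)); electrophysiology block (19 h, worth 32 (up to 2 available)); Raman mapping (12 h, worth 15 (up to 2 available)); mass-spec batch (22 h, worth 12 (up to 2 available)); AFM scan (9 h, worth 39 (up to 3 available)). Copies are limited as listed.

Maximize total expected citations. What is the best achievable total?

310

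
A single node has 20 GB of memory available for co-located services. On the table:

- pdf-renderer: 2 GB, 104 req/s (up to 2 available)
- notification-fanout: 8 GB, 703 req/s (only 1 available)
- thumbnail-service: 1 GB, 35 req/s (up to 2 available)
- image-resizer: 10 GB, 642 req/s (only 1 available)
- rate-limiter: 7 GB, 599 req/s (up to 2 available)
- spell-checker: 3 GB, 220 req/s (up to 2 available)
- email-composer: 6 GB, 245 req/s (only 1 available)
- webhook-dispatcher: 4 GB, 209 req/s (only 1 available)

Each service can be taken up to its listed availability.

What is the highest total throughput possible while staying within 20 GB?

1638

Density check — notification-fanout 87.88, rate-limiter 85.57, spell-checker 73.33 are the best per GB.
Taking the top-ratio services first gives pdf-renderer + notification-fanout + rate-limiter + spell-checker for 1626 (20 GB).
The 10 GB tied up in pdf-renderer and notification-fanout is better spent on rate-limiter + spell-checker — total rises to 1638 (20 GB).
That's the maximum — no swap from here does better than 1638.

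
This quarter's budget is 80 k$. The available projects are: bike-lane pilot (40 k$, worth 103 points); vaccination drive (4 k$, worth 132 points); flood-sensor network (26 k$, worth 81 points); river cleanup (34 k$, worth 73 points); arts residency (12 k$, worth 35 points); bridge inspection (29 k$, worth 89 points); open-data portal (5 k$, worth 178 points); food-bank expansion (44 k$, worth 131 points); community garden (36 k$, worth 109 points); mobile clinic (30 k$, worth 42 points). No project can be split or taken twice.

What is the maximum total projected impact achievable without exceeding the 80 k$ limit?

522

Filling by ratio: vaccination drive + flood-sensor network + arts residency + bridge inspection + open-data portal for 515, with 4 k$ left unused.
Replace arts residency and bridge inspection with food-bank expansion: the trade gains 7 net, giving 522 at 79 k$.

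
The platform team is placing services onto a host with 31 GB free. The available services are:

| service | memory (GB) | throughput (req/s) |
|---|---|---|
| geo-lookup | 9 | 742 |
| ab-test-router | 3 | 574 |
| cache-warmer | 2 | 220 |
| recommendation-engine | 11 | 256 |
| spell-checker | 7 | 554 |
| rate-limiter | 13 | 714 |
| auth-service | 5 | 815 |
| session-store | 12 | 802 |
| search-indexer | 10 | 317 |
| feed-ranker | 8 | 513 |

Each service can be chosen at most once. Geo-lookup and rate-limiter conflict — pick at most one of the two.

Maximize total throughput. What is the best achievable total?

By throughput per GB: ab-test-router 191.33, auth-service 163.00, cache-warmer 110.00 lead.
Filling by ratio: geo-lookup + ab-test-router + cache-warmer + spell-checker + auth-service for 2905, with 5 GB left unused.
Dropping spell-checker frees 7 GB; slotting in session-store (12 GB) lifts the total to 3153 at 31 GB.
The closest alternative, ab-test-router + cache-warmer + spell-checker + auth-service + session-store, reaches only 2965.

3153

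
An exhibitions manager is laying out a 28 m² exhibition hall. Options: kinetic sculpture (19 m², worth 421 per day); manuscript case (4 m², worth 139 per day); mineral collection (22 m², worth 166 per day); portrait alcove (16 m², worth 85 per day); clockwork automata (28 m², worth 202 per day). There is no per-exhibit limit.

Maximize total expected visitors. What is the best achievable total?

Ranking by ratio (expected visitors/m²): manuscript case 34.75, kinetic sculpture 22.16, mineral collection 7.55, clockwork automata 7.21.
Taking 7×manuscript case: 28 m² used, 973 in expected visitors.
No other feasible combination exceeds 973.

973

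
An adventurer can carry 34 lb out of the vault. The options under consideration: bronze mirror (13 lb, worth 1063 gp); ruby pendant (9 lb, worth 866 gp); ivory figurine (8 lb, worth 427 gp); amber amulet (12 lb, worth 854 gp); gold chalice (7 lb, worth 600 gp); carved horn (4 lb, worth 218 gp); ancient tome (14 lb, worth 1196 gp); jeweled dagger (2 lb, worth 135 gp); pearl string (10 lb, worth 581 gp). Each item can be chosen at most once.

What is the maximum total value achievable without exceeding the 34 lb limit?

2880

Ranking by ratio (value/lb): ruby pendant 96.22, gold chalice 85.71, ancient tome 85.43, bronze mirror 81.77.
A density-first pass picks ruby pendant + gold chalice + ancient tome + jeweled dagger — 2797 at 32 lb.
The 2 lb tied up in jeweled dagger is better spent on carved horn — total rises to 2880 (34 lb).
That's the maximum — no swap from here does better than 2880.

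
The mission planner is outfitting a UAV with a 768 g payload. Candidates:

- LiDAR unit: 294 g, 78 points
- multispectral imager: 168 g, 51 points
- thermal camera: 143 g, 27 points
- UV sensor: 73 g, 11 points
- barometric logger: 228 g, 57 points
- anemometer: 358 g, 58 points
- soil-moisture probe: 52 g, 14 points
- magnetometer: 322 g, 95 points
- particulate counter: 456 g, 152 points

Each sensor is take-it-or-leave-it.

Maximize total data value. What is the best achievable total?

230

A density-first pass picks multispectral imager + UV sensor + soil-moisture probe + particulate counter — 228 at 749 g.
The 293 g tied up in multispectral imager and UV sensor and soil-moisture probe is better spent on LiDAR unit — total rises to 230 (750 g).
Multispectral imager + thermal camera + particulate counter (767 g) also reaches 230 — a tie, but nothing goes higher.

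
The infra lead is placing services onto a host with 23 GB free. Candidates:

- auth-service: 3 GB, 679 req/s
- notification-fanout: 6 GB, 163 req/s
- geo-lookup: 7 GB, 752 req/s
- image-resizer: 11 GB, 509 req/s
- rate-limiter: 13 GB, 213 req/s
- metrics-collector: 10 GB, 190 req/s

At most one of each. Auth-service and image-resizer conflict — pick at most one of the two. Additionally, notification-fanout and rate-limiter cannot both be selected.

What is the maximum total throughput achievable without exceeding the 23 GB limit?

1644

Taking auth-service + geo-lookup + rate-limiter: 23 GB used, 1644 in throughput.
Next best is auth-service + geo-lookup + metrics-collector at 1621 (20 GB) — short by 23.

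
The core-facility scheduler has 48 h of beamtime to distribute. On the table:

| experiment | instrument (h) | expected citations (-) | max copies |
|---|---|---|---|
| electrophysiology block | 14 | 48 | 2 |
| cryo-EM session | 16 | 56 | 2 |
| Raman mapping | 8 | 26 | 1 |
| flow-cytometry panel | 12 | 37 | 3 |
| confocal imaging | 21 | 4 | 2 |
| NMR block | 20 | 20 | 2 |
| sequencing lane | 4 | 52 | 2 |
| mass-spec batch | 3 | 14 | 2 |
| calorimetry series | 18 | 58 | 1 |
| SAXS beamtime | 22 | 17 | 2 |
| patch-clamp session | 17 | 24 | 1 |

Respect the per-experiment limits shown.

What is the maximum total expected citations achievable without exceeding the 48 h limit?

246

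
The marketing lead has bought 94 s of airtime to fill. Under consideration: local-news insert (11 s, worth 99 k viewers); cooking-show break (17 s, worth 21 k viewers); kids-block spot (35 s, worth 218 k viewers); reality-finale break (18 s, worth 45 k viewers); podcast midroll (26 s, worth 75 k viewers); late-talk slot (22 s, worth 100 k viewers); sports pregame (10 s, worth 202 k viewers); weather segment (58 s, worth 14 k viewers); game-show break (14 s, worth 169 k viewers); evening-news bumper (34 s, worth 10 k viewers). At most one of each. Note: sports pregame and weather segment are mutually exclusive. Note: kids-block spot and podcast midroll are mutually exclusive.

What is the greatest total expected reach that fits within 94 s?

788

Ranking by ratio (expected reach/s): sports pregame 20.20, game-show break 12.07, local-news insert 9.00.
The ratio ordering already packs tightly: local-news insert + kids-block spot + late-talk slot + sports pregame + game-show break, 92 s, 788.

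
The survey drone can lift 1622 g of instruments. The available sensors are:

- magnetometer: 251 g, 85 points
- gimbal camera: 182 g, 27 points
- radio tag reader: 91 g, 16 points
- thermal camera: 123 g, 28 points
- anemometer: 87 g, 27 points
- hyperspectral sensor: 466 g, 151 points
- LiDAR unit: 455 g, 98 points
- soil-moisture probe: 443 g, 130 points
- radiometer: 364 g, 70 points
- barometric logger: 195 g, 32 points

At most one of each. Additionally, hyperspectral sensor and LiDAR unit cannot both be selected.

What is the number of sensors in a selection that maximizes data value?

5

Best achievable data value is 463.
One optimal bundle: magnetometer + anemometer + hyperspectral sensor + soil-moisture probe + radiometer (1611 g).
Any selection reaching 463 contains exactly 5 sensors.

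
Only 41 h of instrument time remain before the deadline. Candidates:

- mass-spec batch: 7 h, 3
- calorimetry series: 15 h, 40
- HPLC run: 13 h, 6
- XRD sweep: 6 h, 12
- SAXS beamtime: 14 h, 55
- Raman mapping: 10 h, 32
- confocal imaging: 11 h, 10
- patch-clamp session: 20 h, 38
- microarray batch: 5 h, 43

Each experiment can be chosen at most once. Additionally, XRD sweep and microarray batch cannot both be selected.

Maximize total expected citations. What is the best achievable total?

141

Density check — microarray batch 8.60, SAXS beamtime 3.93, Raman mapping 3.20, calorimetry series 2.67 are the best per h.
Mass-spec batch + calorimetry series + SAXS beamtime + microarray batch uses 41 of the 41 h and totals 141.
An exhaustive check of the 512 subsets confirms 141.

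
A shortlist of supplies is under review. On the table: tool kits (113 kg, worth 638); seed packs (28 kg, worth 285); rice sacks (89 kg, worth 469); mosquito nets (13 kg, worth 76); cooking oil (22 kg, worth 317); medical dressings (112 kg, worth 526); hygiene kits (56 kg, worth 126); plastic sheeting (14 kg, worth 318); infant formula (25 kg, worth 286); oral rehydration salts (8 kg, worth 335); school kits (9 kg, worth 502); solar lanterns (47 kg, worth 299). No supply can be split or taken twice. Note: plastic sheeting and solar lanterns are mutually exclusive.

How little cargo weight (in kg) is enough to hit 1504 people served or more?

66

Look for the lowest-cargo combination reaching 1504.
mosquito nets + cooking oil + plastic sheeting + oral rehydration salts + school kits: 1548 people served at 66 kg.
Any bundle with less than 66 kg falls short of 1504.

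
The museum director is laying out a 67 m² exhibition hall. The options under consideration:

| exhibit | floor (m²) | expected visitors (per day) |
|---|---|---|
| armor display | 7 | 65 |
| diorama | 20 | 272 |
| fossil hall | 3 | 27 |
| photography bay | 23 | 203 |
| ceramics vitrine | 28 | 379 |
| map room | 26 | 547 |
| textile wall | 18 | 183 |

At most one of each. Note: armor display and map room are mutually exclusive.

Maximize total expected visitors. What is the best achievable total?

1029

Best packing: diorama + fossil hall + map room + textile wall — 67 m², 1029 total.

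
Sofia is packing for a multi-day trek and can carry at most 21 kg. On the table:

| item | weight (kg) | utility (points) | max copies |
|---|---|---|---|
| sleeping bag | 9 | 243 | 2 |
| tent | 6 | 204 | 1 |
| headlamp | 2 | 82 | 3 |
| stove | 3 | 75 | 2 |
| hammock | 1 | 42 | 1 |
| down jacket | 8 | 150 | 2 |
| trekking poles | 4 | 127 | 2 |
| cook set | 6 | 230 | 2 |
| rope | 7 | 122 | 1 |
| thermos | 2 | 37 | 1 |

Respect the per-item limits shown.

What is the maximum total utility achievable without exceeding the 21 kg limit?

Taking the top-ratio items first gives 3×headlamp + hammock + 2×cook set + thermos for 785 (21 kg).
Replace headlamp and thermos with trekking poles: the trade gains 8 net, giving 793 at 21 kg.
No other feasible combination exceeds 793.

793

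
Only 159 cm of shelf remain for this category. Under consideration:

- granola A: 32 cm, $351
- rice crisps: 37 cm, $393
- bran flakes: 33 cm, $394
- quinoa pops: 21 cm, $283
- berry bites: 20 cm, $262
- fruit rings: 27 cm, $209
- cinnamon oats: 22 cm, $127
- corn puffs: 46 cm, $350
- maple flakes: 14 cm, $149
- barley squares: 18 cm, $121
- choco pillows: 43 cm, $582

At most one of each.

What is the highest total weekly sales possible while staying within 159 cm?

1914

Ranking by ratio (weekly sales/cm): choco pillows 13.53, quinoa pops 13.48, berry bites 13.10, bran flakes 11.94.
The ratio heuristic lands on granola A + bran flakes + quinoa pops + berry bites + choco pillows (1872) but leaves 10 cm idle.
The 32 cm tied up in granola A is better spent on rice crisps — total rises to 1914 (154 cm).
An exhaustive check of the 2048 subsets confirms 1914.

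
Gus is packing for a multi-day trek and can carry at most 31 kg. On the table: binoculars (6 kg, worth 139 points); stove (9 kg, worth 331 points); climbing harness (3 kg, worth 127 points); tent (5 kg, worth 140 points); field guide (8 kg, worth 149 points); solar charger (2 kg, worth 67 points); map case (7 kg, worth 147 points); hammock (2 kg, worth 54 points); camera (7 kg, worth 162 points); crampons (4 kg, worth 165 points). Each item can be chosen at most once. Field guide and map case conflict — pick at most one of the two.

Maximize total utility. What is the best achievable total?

Binoculars + stove + climbing harness + tent + solar charger + hammock + crampons uses 31 of the 31 kg and totals 1023.
That's the maximum — no feasible swap from here does better than 1023.

1023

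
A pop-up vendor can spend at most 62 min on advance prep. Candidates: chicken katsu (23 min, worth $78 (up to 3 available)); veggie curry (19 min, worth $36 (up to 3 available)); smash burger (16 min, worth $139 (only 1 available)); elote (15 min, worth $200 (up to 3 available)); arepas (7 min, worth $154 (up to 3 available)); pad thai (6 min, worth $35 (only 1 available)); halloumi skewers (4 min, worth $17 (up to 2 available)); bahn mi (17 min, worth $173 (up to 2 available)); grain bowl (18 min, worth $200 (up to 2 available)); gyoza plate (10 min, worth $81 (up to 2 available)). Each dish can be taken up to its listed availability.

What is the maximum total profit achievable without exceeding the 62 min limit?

943

2×elote + 3×arepas + gyoza plate uses 61 of the 62 min and totals 943.
Every other selection either busts 62 min or exceeds an availability limit or fails to beat 943.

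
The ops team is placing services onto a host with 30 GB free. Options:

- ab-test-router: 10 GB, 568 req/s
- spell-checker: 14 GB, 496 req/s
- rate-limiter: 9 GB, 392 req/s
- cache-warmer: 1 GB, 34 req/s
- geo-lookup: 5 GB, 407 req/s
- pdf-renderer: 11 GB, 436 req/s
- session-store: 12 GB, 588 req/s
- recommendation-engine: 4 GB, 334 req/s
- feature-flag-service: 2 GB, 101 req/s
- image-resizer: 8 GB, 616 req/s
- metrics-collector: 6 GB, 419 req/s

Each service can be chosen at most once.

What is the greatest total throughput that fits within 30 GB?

By throughput per GB: recommendation-engine 83.50, geo-lookup 81.40, image-resizer 77.00 lead.
The ratio heuristic lands on cache-warmer + geo-lookup + recommendation-engine + feature-flag-service + image-resizer + metrics-collector (1911) but leaves 4 GB idle.
The 6 GB tied up in metrics-collector is better spent on ab-test-router — total rises to 2060 (30 GB).
Every other selection either busts 30 GB or fails to beat 2060.

2060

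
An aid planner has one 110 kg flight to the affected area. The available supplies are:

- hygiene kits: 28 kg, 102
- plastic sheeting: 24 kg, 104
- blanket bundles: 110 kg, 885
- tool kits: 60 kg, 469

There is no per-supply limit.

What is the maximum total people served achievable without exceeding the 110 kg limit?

Ranking by ratio (people served/kg): blanket bundles 8.05, tool kits 7.82, plastic sheeting 4.33, hygiene kits 3.64.
Taking blanket bundles: 110 kg used, 885 in people served.

885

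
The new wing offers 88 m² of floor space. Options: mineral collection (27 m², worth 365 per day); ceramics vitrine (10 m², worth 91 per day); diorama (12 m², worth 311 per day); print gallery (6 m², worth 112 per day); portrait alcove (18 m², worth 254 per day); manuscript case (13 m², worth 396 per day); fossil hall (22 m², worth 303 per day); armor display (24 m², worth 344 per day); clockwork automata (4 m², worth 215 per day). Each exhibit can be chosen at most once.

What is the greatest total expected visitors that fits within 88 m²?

A density-first pass picks ceramics vitrine + diorama + print gallery + portrait alcove + manuscript case + armor display + clockwork automata — 1723 at 87 m².
Dropping ceramics vitrine and portrait alcove frees 28 m²; slotting in mineral collection (27 m²) lifts the total to 1743 at 86 m².
Every other selection either busts 88 m² or fails to beat 1743.

1743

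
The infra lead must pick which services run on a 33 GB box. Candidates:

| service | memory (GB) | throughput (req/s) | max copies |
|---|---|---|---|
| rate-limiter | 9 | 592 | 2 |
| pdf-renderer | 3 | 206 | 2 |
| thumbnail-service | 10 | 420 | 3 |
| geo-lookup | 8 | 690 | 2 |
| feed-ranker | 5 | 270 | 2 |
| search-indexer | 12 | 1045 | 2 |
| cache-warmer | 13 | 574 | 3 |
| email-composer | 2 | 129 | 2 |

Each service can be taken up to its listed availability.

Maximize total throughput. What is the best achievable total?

Density check — search-indexer 87.08, geo-lookup 86.25, pdf-renderer 68.67 are the best per GB.
Taking geo-lookup + 2×search-indexer: 32 GB used, 2780 in throughput.
Nothing else within 33 GB beats 2780.

2780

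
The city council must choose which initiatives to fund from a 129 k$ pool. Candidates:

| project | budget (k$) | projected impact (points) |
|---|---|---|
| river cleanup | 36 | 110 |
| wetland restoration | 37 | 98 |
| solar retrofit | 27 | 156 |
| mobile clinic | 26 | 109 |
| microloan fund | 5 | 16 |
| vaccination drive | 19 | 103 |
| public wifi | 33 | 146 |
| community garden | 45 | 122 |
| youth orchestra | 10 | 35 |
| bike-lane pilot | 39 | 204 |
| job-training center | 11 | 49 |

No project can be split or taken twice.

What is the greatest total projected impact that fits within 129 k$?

Ranking by ratio (projected impact/k$): solar retrofit 5.78, vaccination drive 5.42, bike-lane pilot 5.23, job-training center 4.45.
Taking solar retrofit + vaccination drive + public wifi + bike-lane pilot + job-training center: 129 k$ used, 658 in projected impact.
The closest alternative, solar retrofit + vaccination drive + public wifi + youth orchestra + bike-lane pilot, reaches only 644.

658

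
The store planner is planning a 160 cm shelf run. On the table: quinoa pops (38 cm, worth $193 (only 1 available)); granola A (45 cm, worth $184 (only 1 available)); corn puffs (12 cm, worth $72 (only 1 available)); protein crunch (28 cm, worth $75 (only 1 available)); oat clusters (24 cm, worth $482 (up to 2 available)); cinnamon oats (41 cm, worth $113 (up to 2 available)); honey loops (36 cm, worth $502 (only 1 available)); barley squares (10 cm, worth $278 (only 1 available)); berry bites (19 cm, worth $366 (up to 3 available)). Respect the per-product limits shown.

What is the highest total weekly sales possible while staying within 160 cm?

2842

Density check — barley squares 27.80, oat clusters 20.08, berry bites 19.26, honey loops 13.94 are the best per cm.
2×oat clusters + honey loops + barley squares + 3×berry bites uses 151 of the 160 cm and totals 2842.
The spare 9 cm is too small for any remaining product, and no exchange beats 2842.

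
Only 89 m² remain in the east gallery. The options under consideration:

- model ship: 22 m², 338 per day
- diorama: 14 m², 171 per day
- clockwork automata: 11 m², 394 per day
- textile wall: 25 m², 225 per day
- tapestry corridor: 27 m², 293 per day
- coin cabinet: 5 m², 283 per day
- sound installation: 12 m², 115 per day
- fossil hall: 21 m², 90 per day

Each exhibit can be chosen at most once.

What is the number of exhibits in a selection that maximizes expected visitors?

6

The maximum expected visitors within 89 m² is 1526.
For example model ship + diorama + clockwork automata + textile wall + coin cabinet + sound installation achieves it, using 89 m².
Every optimal selection uses 6 exhibits.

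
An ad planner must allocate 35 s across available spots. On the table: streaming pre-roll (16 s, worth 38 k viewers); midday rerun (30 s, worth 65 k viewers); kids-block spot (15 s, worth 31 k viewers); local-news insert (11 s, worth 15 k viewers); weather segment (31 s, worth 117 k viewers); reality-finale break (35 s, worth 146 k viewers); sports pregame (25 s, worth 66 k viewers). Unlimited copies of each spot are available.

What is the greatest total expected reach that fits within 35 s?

146

The ratio ordering already packs tightly: reality-finale break, 35 s, 146.
That's the maximum — no swap from here does better than 146.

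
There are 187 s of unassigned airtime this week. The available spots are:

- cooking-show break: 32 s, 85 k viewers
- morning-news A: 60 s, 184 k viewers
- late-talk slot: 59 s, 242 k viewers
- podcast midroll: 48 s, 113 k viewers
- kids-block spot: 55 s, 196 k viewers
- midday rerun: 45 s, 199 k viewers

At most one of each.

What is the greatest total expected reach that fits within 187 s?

By expected reach per s: midday rerun 4.42, late-talk slot 4.10, kids-block spot 3.56 lead.
Greedy by ratio would take late-talk slot + kids-block spot + midday rerun: 159 s used, total 637.
The 55 s tied up in kids-block spot is better spent on cooking-show break + podcast midroll — total rises to 639 (184 s).
That's the maximum — no swap from here does better than 639.

639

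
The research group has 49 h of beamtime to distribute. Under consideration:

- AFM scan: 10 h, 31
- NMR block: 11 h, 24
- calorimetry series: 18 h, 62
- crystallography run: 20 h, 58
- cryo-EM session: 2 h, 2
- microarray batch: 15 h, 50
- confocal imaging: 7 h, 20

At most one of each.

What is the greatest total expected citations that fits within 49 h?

Density check — calorimetry series 3.44, microarray batch 3.33, AFM scan 3.10, crystallography run 2.90 are the best per h.
Filling by ratio: AFM scan + calorimetry series + cryo-EM session + microarray batch for 145, with 4 h left unused.
The 17 h tied up in cryo-EM session and microarray batch is better spent on crystallography run — total rises to 151 (48 h).

151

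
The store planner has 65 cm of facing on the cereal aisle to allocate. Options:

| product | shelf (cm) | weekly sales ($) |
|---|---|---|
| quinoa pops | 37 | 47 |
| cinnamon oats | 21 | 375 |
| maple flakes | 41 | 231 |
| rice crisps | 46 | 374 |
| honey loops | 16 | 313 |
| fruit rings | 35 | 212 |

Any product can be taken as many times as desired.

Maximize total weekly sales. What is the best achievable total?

Taking 4×honey loops: 64 cm used, 1252 in weekly sales.
The spare 1 cm is too small for any remaining product, and no exchange beats 1252.

1252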